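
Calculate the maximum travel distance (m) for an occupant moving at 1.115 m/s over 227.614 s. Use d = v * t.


d = 1.115 * 227.614 = 253.79 m

253.79 m


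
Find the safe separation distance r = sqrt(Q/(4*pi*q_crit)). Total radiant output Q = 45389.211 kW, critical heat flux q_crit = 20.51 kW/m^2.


4*pi*q_crit = 257.74
Q/(4*pi*q_crit) = 176.11
r = sqrt(176.11) = 13.271 m

13.271 m


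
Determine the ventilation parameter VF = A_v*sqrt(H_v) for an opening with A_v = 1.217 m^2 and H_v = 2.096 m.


sqrt(H_v) = 1.4478
VF = 1.217 * 1.4478 = 1.7619 m^(5/2)

1.7619 m^(5/2)


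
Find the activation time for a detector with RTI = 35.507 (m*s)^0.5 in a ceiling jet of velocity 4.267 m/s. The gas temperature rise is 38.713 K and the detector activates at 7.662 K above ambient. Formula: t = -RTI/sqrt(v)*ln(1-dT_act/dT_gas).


dT_act/dT_gas = 0.19792
ln(1 - 0.19792) = -0.22054
t = -35.507 / sqrt(4.267) * -0.22054 = 3.7910 s

3.7910 s


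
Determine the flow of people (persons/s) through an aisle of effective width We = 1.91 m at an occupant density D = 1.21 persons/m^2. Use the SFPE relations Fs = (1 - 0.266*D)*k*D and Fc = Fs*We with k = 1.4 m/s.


1 - 0.266*D = 1 - 0.266*1.21 = 0.67814
Fs = 0.67814 * 1.4 * 1.21 = 1.1488 persons/(s*m)
Fc = 1.1488 * 1.91 = 2.1941 persons/s

2.1941 persons/s


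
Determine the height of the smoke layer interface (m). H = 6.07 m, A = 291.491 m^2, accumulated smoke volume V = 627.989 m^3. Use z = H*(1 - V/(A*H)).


V/(A*H) = 0.35493
1 - 0.35493 = 0.64507
z = 6.07 * 0.64507 = 3.9156 m

3.9156 m


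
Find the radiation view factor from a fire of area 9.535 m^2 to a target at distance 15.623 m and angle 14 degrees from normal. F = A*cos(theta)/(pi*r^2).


cos(14 deg) = 0.97030
pi*r^2 = 766.79
F = 9.535 * 0.97030 / 766.79 = 0.012066

0.012066


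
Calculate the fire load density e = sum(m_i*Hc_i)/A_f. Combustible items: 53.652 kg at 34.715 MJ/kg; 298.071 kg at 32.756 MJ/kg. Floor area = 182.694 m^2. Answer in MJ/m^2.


Total energy = 53.652*34.715 + 298.071*32.756
= 1862.529 + 9763.614
= 11626.14 MJ
e = 11626.14 / 182.694 = 63.637 MJ/m^2

63.637 MJ/m^2


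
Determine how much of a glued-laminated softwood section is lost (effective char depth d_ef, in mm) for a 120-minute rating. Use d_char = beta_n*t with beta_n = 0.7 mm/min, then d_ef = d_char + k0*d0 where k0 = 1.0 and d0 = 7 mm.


d_char = 0.7 * 120 = 84 mm
d_ef = 84 + 1.0*7 = 91 mm

91 mm


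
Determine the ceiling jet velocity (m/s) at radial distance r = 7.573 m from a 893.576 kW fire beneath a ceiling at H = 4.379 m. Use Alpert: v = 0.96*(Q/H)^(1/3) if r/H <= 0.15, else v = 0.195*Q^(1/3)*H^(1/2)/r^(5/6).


r/H = 7.573 / 4.379 = 1.7294
r/H > 0.15, so v = 0.195*Q^(1/3)*H^(1/2)/r^(5/6)
Q^(1/3) = 9.6319
H^(1/2) = 2.0926
r^(5/6) = 5.4041
v = 0.195 * 9.6319 * 2.0926 / 5.4041 = 0.72729 m/s

0.72729 m/s


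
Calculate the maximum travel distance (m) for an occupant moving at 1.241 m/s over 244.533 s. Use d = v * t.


d = 1.241 * 244.533 = 303.47 m

303.47 m


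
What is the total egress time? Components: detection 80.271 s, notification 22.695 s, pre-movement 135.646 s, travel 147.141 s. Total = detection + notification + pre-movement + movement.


Total = 80.271 + 22.695 + 135.646 + 147.141 = 385.753 s

385.753 s


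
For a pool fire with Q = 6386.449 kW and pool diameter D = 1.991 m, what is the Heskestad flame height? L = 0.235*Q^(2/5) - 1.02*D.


Q^(2/5) = 33.274
0.235 * Q^(2/5) = 7.8194
1.02 * D = 2.0308
L = 5.7885 m

5.7885 m


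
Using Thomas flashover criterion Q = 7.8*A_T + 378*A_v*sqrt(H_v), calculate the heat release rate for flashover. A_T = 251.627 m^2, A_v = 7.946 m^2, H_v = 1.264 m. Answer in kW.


7.8*A_T = 1962.7
sqrt(H_v) = 1.1243
378*A_v*sqrt(H_v) = 3376.9
Q = 1962.7 + 3376.9 = 5339.6 kW

5339.6 kW


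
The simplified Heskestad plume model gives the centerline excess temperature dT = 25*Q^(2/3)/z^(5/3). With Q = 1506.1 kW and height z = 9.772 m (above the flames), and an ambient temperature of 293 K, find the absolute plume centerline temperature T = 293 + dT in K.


Q^(2/3) = 131.39
z^(5/3) = 44.666
dT = 25 * 131.39 / 44.666 = 73.542 K
T = 293 + 73.542 = 366.54 K

366.54 K


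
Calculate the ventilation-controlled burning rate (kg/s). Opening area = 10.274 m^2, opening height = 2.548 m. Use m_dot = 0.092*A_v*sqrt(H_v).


sqrt(H_v) = 1.5962
m_dot = 0.092 * 10.274 * 1.5962 = 1.5088 kg/s

1.5088 kg/s


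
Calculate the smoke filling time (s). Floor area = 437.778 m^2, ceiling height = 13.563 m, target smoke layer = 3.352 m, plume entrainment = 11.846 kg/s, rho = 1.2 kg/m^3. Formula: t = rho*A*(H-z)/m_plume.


H - z = 10.211 m
t = 1.2 * 437.778 * 10.211 / 11.846 = 452.83 s

452.83 s


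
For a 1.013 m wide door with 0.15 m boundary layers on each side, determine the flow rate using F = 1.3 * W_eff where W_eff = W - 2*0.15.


W_eff = 1.013 - 0.30 = 0.713 m
F = 1.3 * 0.713 = 0.92690 persons/s

0.92690 persons/s


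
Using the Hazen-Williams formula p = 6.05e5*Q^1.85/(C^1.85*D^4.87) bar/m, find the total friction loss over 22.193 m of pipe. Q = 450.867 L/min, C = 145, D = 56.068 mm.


Q^1.85 = 81281
C^1.85 = 9966.2
D^4.87 = 3.2828e+08
p/m = 0.015030 bar/m
p_total = 0.015030 * 22.193 = 0.33357 bar

0.33357 bar


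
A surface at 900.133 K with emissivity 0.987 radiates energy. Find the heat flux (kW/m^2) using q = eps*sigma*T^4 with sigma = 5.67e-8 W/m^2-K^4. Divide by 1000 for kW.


T^4 = 6.5649e+11
q = 0.987 * 5.67e-8 * 6.5649e+11 / 1000 = 36.739 kW/m^2

36.739 kW/m^2


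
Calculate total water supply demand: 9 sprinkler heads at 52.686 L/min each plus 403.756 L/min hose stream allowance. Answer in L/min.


Sprinkler demand = 9 * 52.686 = 474.174 L/min
Total = 474.174 + 403.756 = 877.93 L/min

877.93 L/min


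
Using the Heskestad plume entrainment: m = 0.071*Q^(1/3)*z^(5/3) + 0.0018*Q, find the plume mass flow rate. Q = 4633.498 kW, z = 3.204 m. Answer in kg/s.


Q^(1/3) = 16.671
z^(5/3) = 6.9634
First term = 0.071 * 16.671 * 6.9634 = 8.2423
Second term = 0.0018 * 4633.498 = 8.3403
m = 16.583 kg/s

16.583 kg/s


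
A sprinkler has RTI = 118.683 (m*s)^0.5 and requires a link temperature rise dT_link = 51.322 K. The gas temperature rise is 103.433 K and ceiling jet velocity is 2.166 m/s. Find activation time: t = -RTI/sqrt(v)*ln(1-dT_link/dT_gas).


dT_link/dT_gas = 0.49619
ln(1 - 0.49619) = -0.68555
t = -118.683 / sqrt(2.166) * -0.68555 = 55.284 s

55.284 s


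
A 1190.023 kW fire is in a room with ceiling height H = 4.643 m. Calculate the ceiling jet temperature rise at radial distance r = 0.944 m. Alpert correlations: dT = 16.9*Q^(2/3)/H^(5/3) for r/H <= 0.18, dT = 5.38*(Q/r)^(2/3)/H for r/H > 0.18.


r/H = 0.944 / 4.643 = 0.20332
r/H > 0.18, so dT = 5.38*(Q/r)^(2/3)/H
Q/r = 1260.6
(Q/r)^(2/3) = 116.70
dT = 5.38 * 116.70 / 4.643 = 135.22 K

135.22 K


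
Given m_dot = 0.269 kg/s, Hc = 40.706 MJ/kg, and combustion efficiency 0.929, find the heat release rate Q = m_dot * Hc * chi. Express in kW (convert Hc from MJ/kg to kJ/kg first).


Hc = 40.706 MJ/kg = 40.706 * 1000 kJ/kg = 40706 kJ/kg
Q = 0.269 kg/s * 40706 kJ/kg * 0.929 = 10172 kW

10172 kW


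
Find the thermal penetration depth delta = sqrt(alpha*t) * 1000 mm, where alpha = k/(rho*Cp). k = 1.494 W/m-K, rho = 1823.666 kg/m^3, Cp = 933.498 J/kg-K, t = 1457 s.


alpha = 1.494 / (1823.666 * 933.498) = 8.7759e-07 m^2/s
alpha * t = 0.0012786
delta = sqrt(0.0012786) * 1000 = 35.758 mm

35.758 mm


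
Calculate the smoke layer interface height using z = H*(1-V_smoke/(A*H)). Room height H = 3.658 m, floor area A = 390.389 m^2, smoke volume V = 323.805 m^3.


V/(A*H) = 0.22675
1 - 0.22675 = 0.77325
z = 3.658 * 0.77325 = 2.8286 m

2.8286 m


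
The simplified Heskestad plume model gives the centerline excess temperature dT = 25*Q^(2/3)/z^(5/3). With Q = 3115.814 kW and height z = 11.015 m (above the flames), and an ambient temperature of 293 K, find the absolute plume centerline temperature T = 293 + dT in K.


Q^(2/3) = 213.33
z^(5/3) = 54.531
dT = 25 * 213.33 / 54.531 = 97.802 K
T = 293 + 97.802 = 390.80 K

390.80 K


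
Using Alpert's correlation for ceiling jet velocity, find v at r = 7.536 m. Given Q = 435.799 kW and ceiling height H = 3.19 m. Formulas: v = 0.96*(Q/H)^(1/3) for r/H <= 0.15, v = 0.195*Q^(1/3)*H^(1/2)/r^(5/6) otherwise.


r/H = 7.536 / 3.19 = 2.3624
r/H > 0.15, so v = 0.195*Q^(1/3)*H^(1/2)/r^(5/6)
Q^(1/3) = 7.5816
H^(1/2) = 1.7861
r^(5/6) = 5.3821
v = 0.195 * 7.5816 * 1.7861 / 5.3821 = 0.49062 m/s

0.49062 m/s


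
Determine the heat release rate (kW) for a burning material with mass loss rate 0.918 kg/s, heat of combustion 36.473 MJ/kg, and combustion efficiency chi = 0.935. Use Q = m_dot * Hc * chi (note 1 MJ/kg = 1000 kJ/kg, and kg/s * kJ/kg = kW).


Hc = 36.473 MJ/kg = 36.473 * 1000 kJ/kg = 36473 kJ/kg
Q = 0.918 kg/s * 36473 kJ/kg * 0.935 = 31306 kW

31306 kW


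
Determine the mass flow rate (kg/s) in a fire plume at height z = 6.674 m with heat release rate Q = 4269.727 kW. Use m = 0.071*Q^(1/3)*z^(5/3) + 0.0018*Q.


Q^(1/3) = 16.223
z^(5/3) = 23.658
First term = 0.071 * 16.223 * 23.658 = 27.250
Second term = 0.0018 * 4269.727 = 7.6855
m = 34.936 kg/s

34.936 kg/s


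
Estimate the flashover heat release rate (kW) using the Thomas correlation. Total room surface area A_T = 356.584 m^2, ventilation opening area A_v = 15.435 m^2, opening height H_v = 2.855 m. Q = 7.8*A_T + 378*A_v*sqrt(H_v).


7.8*A_T = 2781.4
sqrt(H_v) = 1.6897
378*A_v*sqrt(H_v) = 9858.3
Q = 2781.4 + 9858.3 = 12640 kW

12640 kW


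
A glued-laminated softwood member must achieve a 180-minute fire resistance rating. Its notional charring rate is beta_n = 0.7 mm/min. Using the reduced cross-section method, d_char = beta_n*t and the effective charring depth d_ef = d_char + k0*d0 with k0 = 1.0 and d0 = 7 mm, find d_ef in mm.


d_char = 0.7 * 180 = 126 mm
d_ef = 126 + 1.0*7 = 133 mm

133 mm


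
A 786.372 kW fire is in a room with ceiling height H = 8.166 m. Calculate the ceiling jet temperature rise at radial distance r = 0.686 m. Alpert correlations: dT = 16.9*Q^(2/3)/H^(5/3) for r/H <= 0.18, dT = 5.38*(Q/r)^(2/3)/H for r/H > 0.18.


r/H = 0.686 / 8.166 = 0.084007
r/H <= 0.18, so dT = 16.9*Q^(2/3)/H^(5/3)
Q^(2/3) = 85.196
H^(5/3) = 33.114
dT = 16.9 * 85.196 / 33.114 = 43.480 K

43.480 K


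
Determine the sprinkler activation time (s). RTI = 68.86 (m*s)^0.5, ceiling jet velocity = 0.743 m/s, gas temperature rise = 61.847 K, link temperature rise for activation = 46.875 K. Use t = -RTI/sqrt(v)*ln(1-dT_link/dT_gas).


dT_link/dT_gas = 0.75792
ln(1 - 0.75792) = -1.4185
t = -68.86 / sqrt(0.743) * -1.4185 = 113.32 s

113.32 s


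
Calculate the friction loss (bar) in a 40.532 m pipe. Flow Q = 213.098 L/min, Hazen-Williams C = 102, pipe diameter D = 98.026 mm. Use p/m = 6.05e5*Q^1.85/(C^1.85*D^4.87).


Q^1.85 = 20318
C^1.85 = 5198.9
D^4.87 = 4.9869e+09
p/m = 0.00047412 bar/m
p_total = 0.00047412 * 40.532 = 0.019217 bar

0.019217 bar


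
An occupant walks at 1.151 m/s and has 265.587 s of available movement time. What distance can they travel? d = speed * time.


d = 1.151 * 265.587 = 305.69 m

305.69 m


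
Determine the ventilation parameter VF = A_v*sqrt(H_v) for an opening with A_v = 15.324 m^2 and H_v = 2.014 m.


sqrt(H_v) = 1.4192
VF = 15.324 * 1.4192 = 21.747 m^(5/2)

21.747 m^(5/2)


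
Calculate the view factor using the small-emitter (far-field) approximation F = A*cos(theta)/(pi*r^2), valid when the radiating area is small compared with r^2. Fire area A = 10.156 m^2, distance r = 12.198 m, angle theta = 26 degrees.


cos(26 deg) = 0.89879
pi*r^2 = 467.44
F = 10.156 * 0.89879 / 467.44 = 0.019528

0.019528


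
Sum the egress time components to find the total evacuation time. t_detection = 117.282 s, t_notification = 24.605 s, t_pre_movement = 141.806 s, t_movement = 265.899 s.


Total = 117.282 + 24.605 + 141.806 + 265.899 = 549.592 s

549.592 s


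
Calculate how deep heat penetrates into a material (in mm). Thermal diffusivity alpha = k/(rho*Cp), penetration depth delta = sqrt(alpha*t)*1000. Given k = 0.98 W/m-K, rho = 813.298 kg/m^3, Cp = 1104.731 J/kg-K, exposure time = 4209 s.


alpha = 0.98 / (813.298 * 1104.731) = 1.0907e-06 m^2/s
alpha * t = 0.0045909
delta = sqrt(0.0045909) * 1000 = 67.756 mm

67.756 mm


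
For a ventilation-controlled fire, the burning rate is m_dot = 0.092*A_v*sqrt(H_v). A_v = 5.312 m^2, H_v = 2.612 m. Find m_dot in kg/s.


sqrt(H_v) = 1.6162
m_dot = 0.092 * 5.312 * 1.6162 = 0.78983 kg/s

0.78983 kg/s


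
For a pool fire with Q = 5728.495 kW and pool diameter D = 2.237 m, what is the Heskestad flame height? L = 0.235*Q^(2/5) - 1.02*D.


Q^(2/5) = 31.858
0.235 * Q^(2/5) = 7.4866
1.02 * D = 2.2817
L = 5.2049 m

5.2049 m


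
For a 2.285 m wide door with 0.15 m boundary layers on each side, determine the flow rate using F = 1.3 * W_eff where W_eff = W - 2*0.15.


W_eff = 2.285 - 0.30 = 1.985 m
F = 1.3 * 1.985 = 2.5805 persons/s

2.5805 persons/s


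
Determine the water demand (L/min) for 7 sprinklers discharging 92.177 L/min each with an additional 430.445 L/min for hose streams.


Sprinkler demand = 7 * 92.177 = 645.239 L/min
Total = 645.239 + 430.445 = 1075.684 L/min

1075.684 L/min


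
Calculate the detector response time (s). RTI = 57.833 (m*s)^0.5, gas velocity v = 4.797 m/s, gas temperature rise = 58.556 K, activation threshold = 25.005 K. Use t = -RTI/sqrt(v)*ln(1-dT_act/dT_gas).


dT_act/dT_gas = 0.42703
ln(1 - 0.42703) = -0.55692
t = -57.833 / sqrt(4.797) * -0.55692 = 14.706 s

14.706 s


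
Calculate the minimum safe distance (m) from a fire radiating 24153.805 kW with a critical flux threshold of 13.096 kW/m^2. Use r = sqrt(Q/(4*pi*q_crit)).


4*pi*q_crit = 164.57
Q/(4*pi*q_crit) = 146.77
r = sqrt(146.77) = 12.115 m

12.115 m


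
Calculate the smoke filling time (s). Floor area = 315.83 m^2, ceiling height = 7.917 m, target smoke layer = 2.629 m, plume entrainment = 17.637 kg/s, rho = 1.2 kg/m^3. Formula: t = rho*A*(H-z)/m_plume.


H - z = 5.288 m
t = 1.2 * 315.83 * 5.288 / 17.637 = 113.63 s

113.63 s


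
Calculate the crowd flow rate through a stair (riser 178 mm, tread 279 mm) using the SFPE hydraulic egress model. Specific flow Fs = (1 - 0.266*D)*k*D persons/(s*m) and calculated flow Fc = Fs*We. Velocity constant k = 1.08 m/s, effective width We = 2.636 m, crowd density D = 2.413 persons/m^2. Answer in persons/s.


1 - 0.266*D = 1 - 0.266*2.413 = 0.35814
Fs = 0.35814 * 1.08 * 2.413 = 0.93333 persons/(s*m)
Fc = 0.93333 * 2.636 = 2.4603 persons/s

2.4603 persons/s


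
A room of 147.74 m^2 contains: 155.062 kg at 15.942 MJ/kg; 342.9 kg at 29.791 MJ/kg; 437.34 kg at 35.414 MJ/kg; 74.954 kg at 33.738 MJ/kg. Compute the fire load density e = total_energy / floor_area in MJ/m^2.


Total energy = 155.062*15.942 + 342.9*29.791 + 437.34*35.414 + 74.954*33.738
= 2471.998 + 10215.33 + 15487.96 + 2528.798
= 30704.09 MJ
e = 30704.09 / 147.74 = 207.83 MJ/m^2

207.83 MJ/m^2


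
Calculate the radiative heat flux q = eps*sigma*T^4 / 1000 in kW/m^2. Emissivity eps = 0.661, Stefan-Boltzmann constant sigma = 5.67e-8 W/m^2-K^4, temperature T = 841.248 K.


T^4 = 5.0084e+11
q = 0.661 * 5.67e-8 * 5.0084e+11 / 1000 = 18.771 kW/m^2

18.771 kW/m^2


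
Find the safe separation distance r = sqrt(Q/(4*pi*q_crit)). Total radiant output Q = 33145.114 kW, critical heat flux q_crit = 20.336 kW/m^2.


4*pi*q_crit = 255.55
Q/(4*pi*q_crit) = 129.70
r = sqrt(129.70) = 11.389 m

11.389 m


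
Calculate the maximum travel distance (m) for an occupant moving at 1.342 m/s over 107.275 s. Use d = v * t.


d = 1.342 * 107.275 = 143.96 m

143.96 m


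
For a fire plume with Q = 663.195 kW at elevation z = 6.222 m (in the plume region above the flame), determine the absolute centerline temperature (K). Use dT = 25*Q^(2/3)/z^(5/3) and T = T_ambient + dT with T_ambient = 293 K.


Q^(2/3) = 76.049
z^(5/3) = 21.048
dT = 25 * 76.049 / 21.048 = 90.327 K
T = 293 + 90.327 = 383.33 K

383.33 K


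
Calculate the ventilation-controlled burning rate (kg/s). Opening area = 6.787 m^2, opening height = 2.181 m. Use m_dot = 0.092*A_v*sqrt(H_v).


sqrt(H_v) = 1.4768
m_dot = 0.092 * 6.787 * 1.4768 = 0.92213 kg/s

0.92213 kg/s


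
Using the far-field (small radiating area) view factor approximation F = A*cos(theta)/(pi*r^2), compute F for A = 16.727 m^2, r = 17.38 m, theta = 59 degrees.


cos(59 deg) = 0.51504
pi*r^2 = 948.96
F = 16.727 * 0.51504 / 948.96 = 0.0090784

0.0090784


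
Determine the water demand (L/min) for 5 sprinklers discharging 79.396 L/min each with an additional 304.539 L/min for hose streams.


Sprinkler demand = 5 * 79.396 = 396.98 L/min
Total = 396.98 + 304.539 = 701.519 L/min

701.519 L/min


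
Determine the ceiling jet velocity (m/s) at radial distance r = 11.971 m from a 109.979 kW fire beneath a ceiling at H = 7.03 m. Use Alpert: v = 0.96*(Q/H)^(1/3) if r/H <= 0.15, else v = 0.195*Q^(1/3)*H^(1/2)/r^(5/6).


r/H = 11.971 / 7.03 = 1.7028
r/H > 0.15, so v = 0.195*Q^(1/3)*H^(1/2)/r^(5/6)
Q^(1/3) = 4.7911
H^(1/2) = 2.6514
r^(5/6) = 7.9148
v = 0.195 * 4.7911 * 2.6514 / 7.9148 = 0.31297 m/s

0.31297 m/s


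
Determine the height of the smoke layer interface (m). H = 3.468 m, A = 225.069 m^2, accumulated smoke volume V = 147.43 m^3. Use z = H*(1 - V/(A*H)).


V/(A*H) = 0.18888
1 - 0.18888 = 0.81112
z = 3.468 * 0.81112 = 2.8130 m

2.8130 m


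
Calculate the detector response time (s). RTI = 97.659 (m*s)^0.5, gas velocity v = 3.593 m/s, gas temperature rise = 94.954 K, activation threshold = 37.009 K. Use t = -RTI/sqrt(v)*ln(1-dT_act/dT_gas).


dT_act/dT_gas = 0.38976
ln(1 - 0.38976) = -0.49390
t = -97.659 / sqrt(3.593) * -0.49390 = 25.446 s

25.446 s


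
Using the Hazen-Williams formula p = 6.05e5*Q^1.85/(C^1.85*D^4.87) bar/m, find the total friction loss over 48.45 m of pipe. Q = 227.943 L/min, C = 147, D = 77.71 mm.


Q^1.85 = 23013
C^1.85 = 10222
D^4.87 = 1.6092e+09
p/m = 0.00084640 bar/m
p_total = 0.00084640 * 48.45 = 0.041008 bar

0.041008 bar


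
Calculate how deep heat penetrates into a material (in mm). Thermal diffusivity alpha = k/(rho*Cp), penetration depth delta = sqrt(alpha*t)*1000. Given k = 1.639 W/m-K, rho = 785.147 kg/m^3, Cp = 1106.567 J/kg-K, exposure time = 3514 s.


alpha = 1.639 / (785.147 * 1106.567) = 1.8865e-06 m^2/s
alpha * t = 0.0066291
delta = sqrt(0.0066291) * 1000 = 81.419 mm

81.419 mm


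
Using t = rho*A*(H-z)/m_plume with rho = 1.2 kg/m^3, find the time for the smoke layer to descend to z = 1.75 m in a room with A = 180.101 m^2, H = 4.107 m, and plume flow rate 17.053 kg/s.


H - z = 2.357 m
t = 1.2 * 180.101 * 2.357 / 17.053 = 29.871 s

29.871 s


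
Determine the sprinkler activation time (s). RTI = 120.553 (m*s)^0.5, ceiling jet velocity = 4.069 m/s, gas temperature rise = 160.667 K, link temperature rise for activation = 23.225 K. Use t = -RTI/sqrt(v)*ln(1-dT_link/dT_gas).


dT_link/dT_gas = 0.14455
ln(1 - 0.14455) = -0.15613
t = -120.553 / sqrt(4.069) * -0.15613 = 9.3309 s

9.3309 s


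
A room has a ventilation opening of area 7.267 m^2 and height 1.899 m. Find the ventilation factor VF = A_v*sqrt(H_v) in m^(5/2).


sqrt(H_v) = 1.3780
VF = 7.267 * 1.3780 = 10.014 m^(5/2)

10.014 m^(5/2)


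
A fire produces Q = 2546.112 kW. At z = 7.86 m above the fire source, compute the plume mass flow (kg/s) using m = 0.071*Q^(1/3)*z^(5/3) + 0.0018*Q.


Q^(1/3) = 13.655
z^(5/3) = 31.072
First term = 0.071 * 13.655 * 31.072 = 30.125
Second term = 0.0018 * 2546.112 = 4.5830
m = 34.708 kg/s

34.708 kg/s


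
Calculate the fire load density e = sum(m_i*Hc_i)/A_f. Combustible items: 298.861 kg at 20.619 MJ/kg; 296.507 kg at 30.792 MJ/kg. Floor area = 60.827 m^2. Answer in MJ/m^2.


Total energy = 298.861*20.619 + 296.507*30.792
= 6162.215 + 9130.044
= 15292.26 MJ
e = 15292.26 / 60.827 = 251.41 MJ/m^2

251.41 MJ/m^2


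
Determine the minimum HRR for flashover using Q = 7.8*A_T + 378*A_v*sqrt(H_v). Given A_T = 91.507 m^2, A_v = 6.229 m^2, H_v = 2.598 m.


7.8*A_T = 713.75
sqrt(H_v) = 1.6118
378*A_v*sqrt(H_v) = 3795.2
Q = 713.75 + 3795.2 = 4508.9 kW

4508.9 kW


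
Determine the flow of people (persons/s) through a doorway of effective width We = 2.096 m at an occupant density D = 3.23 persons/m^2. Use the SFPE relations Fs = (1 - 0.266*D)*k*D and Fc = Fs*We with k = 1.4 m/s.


1 - 0.266*D = 1 - 0.266*3.23 = 0.14082
Fs = 0.14082 * 1.4 * 3.23 = 0.63679 persons/(s*m)
Fc = 0.63679 * 2.096 = 1.3347 persons/s

1.3347 persons/s


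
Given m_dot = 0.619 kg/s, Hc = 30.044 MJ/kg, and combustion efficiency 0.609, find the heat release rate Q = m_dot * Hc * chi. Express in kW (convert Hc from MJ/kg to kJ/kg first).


Hc = 30.044 MJ/kg = 30.044 * 1000 kJ/kg = 30044 kJ/kg
Q = 0.619 kg/s * 30044 kJ/kg * 0.609 = 11326 kW

11326 kW


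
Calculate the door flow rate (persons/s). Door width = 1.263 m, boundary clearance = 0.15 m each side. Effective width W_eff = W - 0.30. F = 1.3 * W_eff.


W_eff = 1.263 - 0.30 = 0.963 m
F = 1.3 * 0.963 = 1.2519 persons/s

1.2519 persons/s


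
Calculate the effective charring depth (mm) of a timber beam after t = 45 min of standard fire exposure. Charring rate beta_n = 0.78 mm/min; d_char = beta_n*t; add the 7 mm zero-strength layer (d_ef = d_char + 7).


d_char = 0.78 * 45 = 35.1 mm
d_ef = 35.1 + 1.0*7 = 42.1 mm

42.1 mm


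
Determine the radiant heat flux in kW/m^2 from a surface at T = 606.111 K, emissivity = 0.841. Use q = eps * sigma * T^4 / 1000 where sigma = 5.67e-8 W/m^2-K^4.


T^4 = 1.3496e+11
q = 0.841 * 5.67e-8 * 1.3496e+11 / 1000 = 6.4356 kW/m^2

6.4356 kW/m^2


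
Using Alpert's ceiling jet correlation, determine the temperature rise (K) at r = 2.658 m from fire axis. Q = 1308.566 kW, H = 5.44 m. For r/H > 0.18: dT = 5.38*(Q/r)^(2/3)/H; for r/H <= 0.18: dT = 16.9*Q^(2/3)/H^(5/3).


r/H = 2.658 / 5.44 = 0.48860
r/H > 0.18, so dT = 5.38*(Q/r)^(2/3)/H
Q/r = 492.31
(Q/r)^(2/3) = 62.349
dT = 5.38 * 62.349 / 5.44 = 61.661 K

61.661 K


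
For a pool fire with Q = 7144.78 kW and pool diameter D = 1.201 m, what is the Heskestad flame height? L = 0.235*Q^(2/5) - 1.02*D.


Q^(2/5) = 34.801
0.235 * Q^(2/5) = 8.1783
1.02 * D = 1.2250
L = 6.9533 m

6.9533 m


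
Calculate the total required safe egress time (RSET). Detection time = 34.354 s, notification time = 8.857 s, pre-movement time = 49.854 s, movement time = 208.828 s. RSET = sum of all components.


Total = 34.354 + 8.857 + 49.854 + 208.828 = 301.893 s

301.893 s


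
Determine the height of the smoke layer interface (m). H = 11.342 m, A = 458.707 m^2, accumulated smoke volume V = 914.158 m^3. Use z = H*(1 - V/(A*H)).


V/(A*H) = 0.17571
1 - 0.17571 = 0.82429
z = 11.342 * 0.82429 = 9.3491 m

9.3491 m


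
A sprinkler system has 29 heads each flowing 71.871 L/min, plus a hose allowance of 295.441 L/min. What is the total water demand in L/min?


Sprinkler demand = 29 * 71.871 = 2084.259 L/min
Total = 2084.259 + 295.441 = 2379.7 L/min

2379.7 L/min


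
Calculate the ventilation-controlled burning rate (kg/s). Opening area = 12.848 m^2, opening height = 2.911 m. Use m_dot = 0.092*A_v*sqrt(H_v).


sqrt(H_v) = 1.7062
m_dot = 0.092 * 12.848 * 1.7062 = 2.0167 kg/s

2.0167 kg/s


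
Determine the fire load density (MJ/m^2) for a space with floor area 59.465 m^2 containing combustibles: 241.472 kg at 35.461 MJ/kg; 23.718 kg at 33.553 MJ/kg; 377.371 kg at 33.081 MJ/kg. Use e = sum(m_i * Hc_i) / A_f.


Total energy = 241.472*35.461 + 23.718*33.553 + 377.371*33.081
= 8562.839 + 795.8101 + 12483.81
= 21842.46 MJ
e = 21842.46 / 59.465 = 367.32 MJ/m^2

367.32 MJ/m^2


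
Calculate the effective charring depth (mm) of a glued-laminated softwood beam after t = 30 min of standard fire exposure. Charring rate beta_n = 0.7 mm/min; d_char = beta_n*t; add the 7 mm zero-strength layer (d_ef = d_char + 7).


d_char = 0.7 * 30 = 21 mm
d_ef = 21 + 1.0*7 = 28 mm

28 mm


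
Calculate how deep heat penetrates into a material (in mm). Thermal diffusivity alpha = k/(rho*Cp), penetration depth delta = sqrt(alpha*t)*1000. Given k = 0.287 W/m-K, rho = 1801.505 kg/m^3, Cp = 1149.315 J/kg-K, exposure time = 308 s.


alpha = 0.287 / (1801.505 * 1149.315) = 1.3861e-07 m^2/s
alpha * t = 4.2693e-05
delta = sqrt(4.2693e-05) * 1000 = 6.5340 mm

6.5340 mm


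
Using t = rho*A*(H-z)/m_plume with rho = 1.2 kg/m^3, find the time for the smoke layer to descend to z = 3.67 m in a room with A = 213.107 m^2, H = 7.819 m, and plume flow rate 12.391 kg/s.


H - z = 4.149 m
t = 1.2 * 213.107 * 4.149 / 12.391 = 85.628 s

85.628 s


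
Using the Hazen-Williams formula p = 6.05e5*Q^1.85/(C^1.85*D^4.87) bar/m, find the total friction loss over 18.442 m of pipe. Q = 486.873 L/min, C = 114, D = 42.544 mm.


Q^1.85 = 93696
C^1.85 = 6386.7
D^4.87 = 8.5594e+07
p/m = 0.10369 bar/m
p_total = 0.10369 * 18.442 = 1.9123 bar

1.9123 bar


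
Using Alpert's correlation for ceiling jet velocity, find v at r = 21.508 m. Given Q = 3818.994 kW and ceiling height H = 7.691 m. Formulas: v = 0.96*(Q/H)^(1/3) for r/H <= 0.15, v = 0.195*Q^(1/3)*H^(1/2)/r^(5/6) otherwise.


r/H = 21.508 / 7.691 = 2.7965
r/H > 0.15, so v = 0.195*Q^(1/3)*H^(1/2)/r^(5/6)
Q^(1/3) = 15.631
H^(1/2) = 2.7733
r^(5/6) = 12.897
v = 0.195 * 15.631 * 2.7733 / 12.897 = 0.65540 m/s

0.65540 m/s


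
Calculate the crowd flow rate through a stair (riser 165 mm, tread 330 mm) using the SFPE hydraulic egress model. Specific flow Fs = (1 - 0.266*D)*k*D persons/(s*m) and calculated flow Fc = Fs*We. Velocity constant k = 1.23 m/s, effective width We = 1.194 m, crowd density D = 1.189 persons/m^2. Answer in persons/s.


1 - 0.266*D = 1 - 0.266*1.189 = 0.68373
Fs = 0.68373 * 1.23 * 1.189 = 0.99993 persons/(s*m)
Fc = 0.99993 * 1.194 = 1.1939 persons/s

1.1939 persons/s


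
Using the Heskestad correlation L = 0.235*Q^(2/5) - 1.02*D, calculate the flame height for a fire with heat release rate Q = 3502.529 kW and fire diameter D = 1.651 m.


Q^(2/5) = 26.167
0.235 * Q^(2/5) = 6.1492
1.02 * D = 1.6840
L = 4.4652 m

4.4652 m


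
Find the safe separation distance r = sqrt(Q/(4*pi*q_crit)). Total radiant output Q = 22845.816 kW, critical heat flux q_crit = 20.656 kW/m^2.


4*pi*q_crit = 259.57
Q/(4*pi*q_crit) = 88.014
r = sqrt(88.014) = 9.3816 m

9.3816 m


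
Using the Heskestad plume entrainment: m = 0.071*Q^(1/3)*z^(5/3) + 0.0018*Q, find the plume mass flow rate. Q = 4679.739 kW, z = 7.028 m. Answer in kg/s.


Q^(1/3) = 16.727
z^(5/3) = 25.786
First term = 0.071 * 16.727 * 25.786 = 30.623
Second term = 0.0018 * 4679.739 = 8.4235
m = 39.047 kg/s

39.047 kg/s


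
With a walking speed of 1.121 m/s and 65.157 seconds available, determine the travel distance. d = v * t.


d = 1.121 * 65.157 = 73.041 m

73.041 m


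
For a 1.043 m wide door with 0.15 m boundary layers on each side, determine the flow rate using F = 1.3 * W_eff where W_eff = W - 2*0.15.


W_eff = 1.043 - 0.30 = 0.743 m
F = 1.3 * 0.743 = 0.96590 persons/s

0.96590 persons/s


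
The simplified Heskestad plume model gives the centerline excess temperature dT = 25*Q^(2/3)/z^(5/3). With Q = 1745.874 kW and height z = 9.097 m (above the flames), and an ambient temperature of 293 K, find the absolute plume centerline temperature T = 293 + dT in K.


Q^(2/3) = 144.99
z^(5/3) = 39.643
dT = 25 * 144.99 / 39.643 = 91.436 K
T = 293 + 91.436 = 384.44 K

384.44 K


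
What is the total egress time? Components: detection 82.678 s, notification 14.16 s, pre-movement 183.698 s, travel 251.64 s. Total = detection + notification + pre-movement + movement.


Total = 82.678 + 14.16 + 183.698 + 251.64 = 532.176 s

532.176 s


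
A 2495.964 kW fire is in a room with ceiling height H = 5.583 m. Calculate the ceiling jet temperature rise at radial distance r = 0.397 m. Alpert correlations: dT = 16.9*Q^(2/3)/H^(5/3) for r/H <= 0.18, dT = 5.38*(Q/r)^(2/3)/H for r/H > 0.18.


r/H = 0.397 / 5.583 = 0.071109
r/H <= 0.18, so dT = 16.9*Q^(2/3)/H^(5/3)
Q^(2/3) = 184.00
H^(5/3) = 17.570
dT = 16.9 * 184.00 / 17.570 = 176.98 K

176.98 K


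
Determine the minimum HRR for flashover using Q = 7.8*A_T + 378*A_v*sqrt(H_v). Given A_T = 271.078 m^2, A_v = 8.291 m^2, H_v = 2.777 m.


7.8*A_T = 2114.4
sqrt(H_v) = 1.6664
378*A_v*sqrt(H_v) = 5222.6
Q = 2114.4 + 5222.6 = 7337.0 kW

7337.0 kW


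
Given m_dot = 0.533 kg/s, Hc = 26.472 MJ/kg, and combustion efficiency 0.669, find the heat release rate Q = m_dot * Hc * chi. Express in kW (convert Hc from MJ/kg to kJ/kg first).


Hc = 26.472 MJ/kg = 26.472 * 1000 kJ/kg = 26472 kJ/kg
Q = 0.533 kg/s * 26472 kJ/kg * 0.669 = 9439.3 kW

9439.3 kW


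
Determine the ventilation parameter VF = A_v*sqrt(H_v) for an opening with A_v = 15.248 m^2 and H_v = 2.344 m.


sqrt(H_v) = 1.5310
VF = 15.248 * 1.5310 = 23.345 m^(5/2)

23.345 m^(5/2)


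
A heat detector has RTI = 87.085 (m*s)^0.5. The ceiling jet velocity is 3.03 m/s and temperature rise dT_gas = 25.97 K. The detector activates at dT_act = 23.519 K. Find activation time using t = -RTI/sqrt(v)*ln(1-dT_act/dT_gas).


dT_act/dT_gas = 0.90562
ln(1 - 0.90562) = -2.3604
t = -87.085 / sqrt(3.03) * -2.3604 = 118.09 s

118.09 s


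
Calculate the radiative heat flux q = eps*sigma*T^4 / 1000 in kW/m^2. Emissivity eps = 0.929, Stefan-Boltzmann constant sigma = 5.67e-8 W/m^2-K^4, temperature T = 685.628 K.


T^4 = 2.2098e+11
q = 0.929 * 5.67e-8 * 2.2098e+11 / 1000 = 11.640 kW/m^2

11.640 kW/m^2


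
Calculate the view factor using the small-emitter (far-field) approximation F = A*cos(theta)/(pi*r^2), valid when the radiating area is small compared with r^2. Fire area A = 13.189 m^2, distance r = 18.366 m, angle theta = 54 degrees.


cos(54 deg) = 0.58779
pi*r^2 = 1059.7
F = 13.189 * 0.58779 / 1059.7 = 0.0073156

0.0073156


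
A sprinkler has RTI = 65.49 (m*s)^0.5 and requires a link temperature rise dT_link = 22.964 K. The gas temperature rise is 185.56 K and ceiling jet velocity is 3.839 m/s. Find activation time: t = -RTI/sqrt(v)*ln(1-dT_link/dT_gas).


dT_link/dT_gas = 0.12376
ln(1 - 0.12376) = -0.13211
t = -65.49 / sqrt(3.839) * -0.13211 = 4.4157 s

4.4157 s


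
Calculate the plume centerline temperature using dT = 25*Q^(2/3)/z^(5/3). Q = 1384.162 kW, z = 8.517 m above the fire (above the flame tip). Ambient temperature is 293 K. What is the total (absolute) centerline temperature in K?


Q^(2/3) = 124.20
z^(5/3) = 35.520
dT = 25 * 124.20 / 35.520 = 87.415 K
T = 293 + 87.415 = 380.42 K

380.42 K


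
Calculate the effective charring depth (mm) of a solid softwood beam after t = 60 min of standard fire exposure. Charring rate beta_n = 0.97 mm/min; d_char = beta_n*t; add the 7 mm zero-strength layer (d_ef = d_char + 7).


d_char = 0.97 * 60 = 58.2 mm
d_ef = 58.2 + 1.0*7 = 65.2 mm

65.2 mm


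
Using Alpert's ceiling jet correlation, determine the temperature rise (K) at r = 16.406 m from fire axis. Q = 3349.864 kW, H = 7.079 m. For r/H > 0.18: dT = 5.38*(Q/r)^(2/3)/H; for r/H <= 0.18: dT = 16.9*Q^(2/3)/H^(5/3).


r/H = 16.406 / 7.079 = 2.3176
r/H > 0.18, so dT = 5.38*(Q/r)^(2/3)/H
Q/r = 204.19
(Q/r)^(2/3) = 34.675
dT = 5.38 * 34.675 / 7.079 = 26.353 K

26.353 K


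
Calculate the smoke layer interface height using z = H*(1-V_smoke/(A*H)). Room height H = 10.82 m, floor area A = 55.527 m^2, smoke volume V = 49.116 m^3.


V/(A*H) = 0.081751
1 - 0.081751 = 0.91825
z = 10.82 * 0.91825 = 9.9355 m

9.9355 m


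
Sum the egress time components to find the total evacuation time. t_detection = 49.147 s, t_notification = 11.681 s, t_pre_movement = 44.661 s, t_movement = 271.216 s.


Total = 49.147 + 11.681 + 44.661 + 271.216 = 376.705 s

376.705 s


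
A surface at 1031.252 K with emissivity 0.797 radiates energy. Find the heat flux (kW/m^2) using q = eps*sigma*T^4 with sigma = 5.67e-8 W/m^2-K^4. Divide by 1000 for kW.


T^4 = 1.1310e+12
q = 0.797 * 5.67e-8 * 1.1310e+12 / 1000 = 51.109 kW/m^2

51.109 kW/m^2


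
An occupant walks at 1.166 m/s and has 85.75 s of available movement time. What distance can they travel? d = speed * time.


d = 1.166 * 85.75 = 99.984 m

99.984 m


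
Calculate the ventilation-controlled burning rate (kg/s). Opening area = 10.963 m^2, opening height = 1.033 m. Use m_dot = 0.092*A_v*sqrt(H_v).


sqrt(H_v) = 1.0164
m_dot = 0.092 * 10.963 * 1.0164 = 1.0251 kg/s

1.0251 kg/s


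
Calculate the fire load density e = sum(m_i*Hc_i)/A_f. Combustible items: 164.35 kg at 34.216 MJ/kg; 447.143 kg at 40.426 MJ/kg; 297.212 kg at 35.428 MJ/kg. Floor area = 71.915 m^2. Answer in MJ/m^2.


Total energy = 164.35*34.216 + 447.143*40.426 + 297.212*35.428
= 5623.400 + 18076.20 + 10529.63
= 34229.23 MJ
e = 34229.23 / 71.915 = 475.97 MJ/m^2

475.97 MJ/m^2


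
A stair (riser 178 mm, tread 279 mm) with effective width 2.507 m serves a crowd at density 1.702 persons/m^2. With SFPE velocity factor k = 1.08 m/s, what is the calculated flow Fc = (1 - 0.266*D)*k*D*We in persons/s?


1 - 0.266*D = 1 - 0.266*1.702 = 0.54727
Fs = 0.54727 * 1.08 * 1.702 = 1.0060 persons/(s*m)
Fc = 1.0060 * 2.507 = 2.5220 persons/s

2.5220 persons/s


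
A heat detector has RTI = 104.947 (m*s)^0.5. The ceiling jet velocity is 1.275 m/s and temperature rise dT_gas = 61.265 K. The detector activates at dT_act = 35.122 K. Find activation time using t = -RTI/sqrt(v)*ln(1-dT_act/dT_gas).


dT_act/dT_gas = 0.57328
ln(1 - 0.57328) = -0.85163
t = -104.947 / sqrt(1.275) * -0.85163 = 79.152 s

79.152 s


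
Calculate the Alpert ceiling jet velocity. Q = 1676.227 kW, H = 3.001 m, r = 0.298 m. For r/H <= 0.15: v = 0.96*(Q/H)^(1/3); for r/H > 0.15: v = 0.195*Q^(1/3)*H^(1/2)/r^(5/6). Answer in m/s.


r/H = 0.298 / 3.001 = 0.099300
r/H <= 0.15, so v = 0.96*(Q/H)^(1/3)
Q/H = 558.56
(Q/H)^(1/3) = 8.2355
v = 0.96 * 8.2355 = 7.9061 m/s

7.9061 m/s


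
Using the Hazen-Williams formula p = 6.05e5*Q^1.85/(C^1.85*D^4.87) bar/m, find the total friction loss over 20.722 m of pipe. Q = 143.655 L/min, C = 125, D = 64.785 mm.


Q^1.85 = 9795.9
C^1.85 = 7573.3
D^4.87 = 6.6356e+08
p/m = 0.0011793 bar/m
p_total = 0.0011793 * 20.722 = 0.024438 bar

0.024438 bar


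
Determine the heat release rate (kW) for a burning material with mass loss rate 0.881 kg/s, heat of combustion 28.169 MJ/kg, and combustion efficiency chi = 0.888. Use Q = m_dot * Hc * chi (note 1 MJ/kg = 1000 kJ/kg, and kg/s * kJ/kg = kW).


Hc = 28.169 MJ/kg = 28.169 * 1000 kJ/kg = 28169 kJ/kg
Q = 0.881 kg/s * 28169 kJ/kg * 0.888 = 22037 kW

22037 kW


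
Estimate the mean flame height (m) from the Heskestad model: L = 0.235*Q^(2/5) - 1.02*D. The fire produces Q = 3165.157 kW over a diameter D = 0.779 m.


Q^(2/5) = 25.128
0.235 * Q^(2/5) = 5.9051
1.02 * D = 0.79458
L = 5.1105 m

5.1105 m


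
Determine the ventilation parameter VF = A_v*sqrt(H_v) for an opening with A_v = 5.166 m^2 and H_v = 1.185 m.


sqrt(H_v) = 1.0886
VF = 5.166 * 1.0886 = 5.6236 m^(5/2)

5.6236 m^(5/2)


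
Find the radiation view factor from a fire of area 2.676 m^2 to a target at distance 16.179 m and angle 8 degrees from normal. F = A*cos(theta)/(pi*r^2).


cos(8 deg) = 0.99027
pi*r^2 = 822.34
F = 2.676 * 0.99027 / 822.34 = 0.0032224

0.0032224


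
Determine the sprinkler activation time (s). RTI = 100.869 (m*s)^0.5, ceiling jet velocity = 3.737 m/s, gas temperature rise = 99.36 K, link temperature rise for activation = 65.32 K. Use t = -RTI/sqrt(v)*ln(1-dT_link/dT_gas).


dT_link/dT_gas = 0.65741
ln(1 - 0.65741) = -1.0712
t = -100.869 / sqrt(3.737) * -1.0712 = 55.895 s

55.895 s


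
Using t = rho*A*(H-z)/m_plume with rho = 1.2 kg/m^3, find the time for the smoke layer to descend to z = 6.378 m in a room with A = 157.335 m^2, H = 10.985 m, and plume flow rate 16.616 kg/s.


H - z = 4.607 m
t = 1.2 * 157.335 * 4.607 / 16.616 = 52.348 s

52.348 s


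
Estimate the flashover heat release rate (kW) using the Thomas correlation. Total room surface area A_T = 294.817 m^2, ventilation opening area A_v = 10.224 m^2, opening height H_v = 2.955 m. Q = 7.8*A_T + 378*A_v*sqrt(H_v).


7.8*A_T = 2299.6
sqrt(H_v) = 1.7190
378*A_v*sqrt(H_v) = 6643.4
Q = 2299.6 + 6643.4 = 8943.0 kW

8943.0 kW


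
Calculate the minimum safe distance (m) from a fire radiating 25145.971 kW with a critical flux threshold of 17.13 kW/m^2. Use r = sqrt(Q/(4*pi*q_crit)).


4*pi*q_crit = 215.26
Q/(4*pi*q_crit) = 116.82
r = sqrt(116.82) = 10.808 m

10.808 m


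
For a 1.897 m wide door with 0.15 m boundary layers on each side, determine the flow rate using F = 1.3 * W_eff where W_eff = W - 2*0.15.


W_eff = 1.897 - 0.30 = 1.597 m
F = 1.3 * 1.597 = 2.0761 persons/s

2.0761 persons/s


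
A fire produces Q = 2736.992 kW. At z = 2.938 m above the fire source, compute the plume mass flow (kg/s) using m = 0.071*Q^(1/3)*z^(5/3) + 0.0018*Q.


Q^(1/3) = 13.988
z^(5/3) = 6.0268
First term = 0.071 * 13.988 * 6.0268 = 5.9855
Second term = 0.0018 * 2736.992 = 4.9266
m = 10.912 kg/s

10.912 kg/s


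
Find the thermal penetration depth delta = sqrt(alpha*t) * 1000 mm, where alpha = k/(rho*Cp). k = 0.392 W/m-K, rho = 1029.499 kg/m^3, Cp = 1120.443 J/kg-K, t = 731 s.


alpha = 0.392 / (1029.499 * 1120.443) = 3.3984e-07 m^2/s
alpha * t = 0.00024842
delta = sqrt(0.00024842) * 1000 = 15.761 mm

15.761 mm


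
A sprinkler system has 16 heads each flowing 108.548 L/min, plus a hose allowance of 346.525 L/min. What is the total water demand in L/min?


Sprinkler demand = 16 * 108.548 = 1736.768 L/min
Total = 1736.768 + 346.525 = 2083.293 L/min

2083.293 L/min


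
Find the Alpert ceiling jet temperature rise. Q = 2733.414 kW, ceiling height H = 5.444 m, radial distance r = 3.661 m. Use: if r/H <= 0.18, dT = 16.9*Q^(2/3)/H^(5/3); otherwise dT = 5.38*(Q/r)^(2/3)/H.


r/H = 3.661 / 5.444 = 0.67248
r/H > 0.18, so dT = 5.38*(Q/r)^(2/3)/H
Q/r = 746.63
(Q/r)^(2/3) = 82.301
dT = 5.38 * 82.301 / 5.444 = 81.333 K

81.333 K


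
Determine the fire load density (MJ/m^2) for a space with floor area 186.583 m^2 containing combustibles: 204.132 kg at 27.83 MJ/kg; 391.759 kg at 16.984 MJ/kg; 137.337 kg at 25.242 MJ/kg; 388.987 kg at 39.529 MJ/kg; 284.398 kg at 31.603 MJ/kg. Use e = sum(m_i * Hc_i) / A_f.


Total energy = 204.132*27.83 + 391.759*16.984 + 137.337*25.242 + 388.987*39.529 + 284.398*31.603
= 5680.994 + 6653.635 + 3466.661 + 15376.27 + 8987.830
= 40165.39 MJ
e = 40165.39 / 186.583 = 215.27 MJ/m^2

215.27 MJ/m^2


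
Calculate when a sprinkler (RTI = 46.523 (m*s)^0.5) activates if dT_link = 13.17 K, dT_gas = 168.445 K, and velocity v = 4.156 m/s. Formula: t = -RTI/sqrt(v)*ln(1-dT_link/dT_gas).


dT_link/dT_gas = 0.078186
ln(1 - 0.078186) = -0.081412
t = -46.523 / sqrt(4.156) * -0.081412 = 1.8579 s

1.8579 s


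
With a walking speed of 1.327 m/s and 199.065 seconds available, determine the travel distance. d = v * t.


d = 1.327 * 199.065 = 264.16 m

264.16 m


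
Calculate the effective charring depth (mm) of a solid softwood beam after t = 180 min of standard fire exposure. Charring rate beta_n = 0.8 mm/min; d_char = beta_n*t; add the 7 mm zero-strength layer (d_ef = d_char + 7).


d_char = 0.8 * 180 = 144 mm
d_ef = 144 + 1.0*7 = 151 mm

151 mm


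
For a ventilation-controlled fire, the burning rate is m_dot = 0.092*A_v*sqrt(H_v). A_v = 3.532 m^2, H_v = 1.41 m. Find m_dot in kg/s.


sqrt(H_v) = 1.1874
m_dot = 0.092 * 3.532 * 1.1874 = 0.38585 kg/s

0.38585 kg/s


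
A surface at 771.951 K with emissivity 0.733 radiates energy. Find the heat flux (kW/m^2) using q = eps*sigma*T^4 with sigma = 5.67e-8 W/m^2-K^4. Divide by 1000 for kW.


T^4 = 3.5511e+11
q = 0.733 * 5.67e-8 * 3.5511e+11 / 1000 = 14.759 kW/m^2

14.759 kW/m^2


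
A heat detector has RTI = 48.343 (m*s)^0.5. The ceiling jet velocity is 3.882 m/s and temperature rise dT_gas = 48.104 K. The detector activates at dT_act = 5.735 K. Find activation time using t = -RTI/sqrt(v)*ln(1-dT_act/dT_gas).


dT_act/dT_gas = 0.11922
ln(1 - 0.11922) = -0.12695
t = -48.343 / sqrt(3.882) * -0.12695 = 3.1148 s

3.1148 s
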